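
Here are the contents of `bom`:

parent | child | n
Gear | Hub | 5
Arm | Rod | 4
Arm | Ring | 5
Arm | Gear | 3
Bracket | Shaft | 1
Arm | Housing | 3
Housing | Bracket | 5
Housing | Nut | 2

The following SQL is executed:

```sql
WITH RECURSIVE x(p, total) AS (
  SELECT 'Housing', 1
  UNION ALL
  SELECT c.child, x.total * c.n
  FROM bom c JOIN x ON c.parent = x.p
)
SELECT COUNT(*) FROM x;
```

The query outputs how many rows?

Base: (Housing, total=1).
Iteration 1: components of {Housing} -> Bracket = 1*5 = 5, Nut = 1*2 = 2.
Iteration 2: components of {Bracket,Nut} -> Shaft = 5*1 = 5.
Iteration 3: no further components; recursion stops.
Total rows emitted: 4.

4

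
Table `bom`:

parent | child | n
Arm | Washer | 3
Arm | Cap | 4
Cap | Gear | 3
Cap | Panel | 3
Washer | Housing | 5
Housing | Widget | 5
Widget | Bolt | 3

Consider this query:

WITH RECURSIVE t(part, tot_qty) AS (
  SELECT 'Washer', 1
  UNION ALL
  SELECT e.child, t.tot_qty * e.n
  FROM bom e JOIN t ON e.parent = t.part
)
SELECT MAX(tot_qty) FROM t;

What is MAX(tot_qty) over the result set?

Base: (Washer, tot_qty=1).
Iteration 1: components of {Washer} -> Housing = 1*5 = 5.
Iteration 2: components of {Housing} -> Widget = 5*5 = 25.
Iteration 3: components of {Widget} -> Bolt = 25*3 = 75.
Iteration 4: no further components; recursion stops.
tot_qty values: 1, 5, 25, 75; the maximum is 75.

75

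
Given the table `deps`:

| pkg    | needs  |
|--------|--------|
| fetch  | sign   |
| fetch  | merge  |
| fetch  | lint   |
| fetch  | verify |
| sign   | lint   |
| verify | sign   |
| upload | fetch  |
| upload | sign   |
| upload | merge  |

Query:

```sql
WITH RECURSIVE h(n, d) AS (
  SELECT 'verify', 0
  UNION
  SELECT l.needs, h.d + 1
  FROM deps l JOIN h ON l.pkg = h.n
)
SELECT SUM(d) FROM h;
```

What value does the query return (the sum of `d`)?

Base: (verify, d=0).
Iteration 1: edges from {verify} -> (sign, d=1).
Iteration 2: edges from {sign} -> (lint, d=2).
Iteration 3: no outgoing edges from {lint}; recursion stops.
SUM(d) = 0 + 1 + 2 = 3.

3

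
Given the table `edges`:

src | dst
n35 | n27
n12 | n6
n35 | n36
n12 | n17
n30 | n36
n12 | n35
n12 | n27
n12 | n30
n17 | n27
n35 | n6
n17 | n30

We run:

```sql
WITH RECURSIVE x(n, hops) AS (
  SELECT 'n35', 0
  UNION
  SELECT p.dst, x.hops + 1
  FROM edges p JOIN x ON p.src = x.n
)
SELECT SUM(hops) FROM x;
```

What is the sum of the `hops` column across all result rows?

Base: (n35, hops=0).
Iteration 1: edges from {n35} -> (n27, hops=1), (n36, hops=1), (n6, hops=1).
Iteration 2: no outgoing edges from {n27,n36,n6}; recursion stops.
SUM(hops) = 0 + 1 + 1 + 1 = 3.

3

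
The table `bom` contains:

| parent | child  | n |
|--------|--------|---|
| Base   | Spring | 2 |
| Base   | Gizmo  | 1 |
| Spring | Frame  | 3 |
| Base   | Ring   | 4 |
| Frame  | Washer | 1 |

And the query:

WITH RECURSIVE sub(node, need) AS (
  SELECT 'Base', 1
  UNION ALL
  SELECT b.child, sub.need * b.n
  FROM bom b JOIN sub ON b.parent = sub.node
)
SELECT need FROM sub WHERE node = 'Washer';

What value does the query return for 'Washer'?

Base: (Base, need=1).
Iteration 1: components of {Base} -> Gizmo = 1*1 = 1, Ring = 1*4 = 4, Spring = 1*2 = 2.
Iteration 2: components of {Gizmo,Ring,Spring} -> Frame = 2*3 = 6.
Iteration 3: components of {Frame} -> Washer = 6*1 = 6.
Iteration 4: no further components; recursion stops.

6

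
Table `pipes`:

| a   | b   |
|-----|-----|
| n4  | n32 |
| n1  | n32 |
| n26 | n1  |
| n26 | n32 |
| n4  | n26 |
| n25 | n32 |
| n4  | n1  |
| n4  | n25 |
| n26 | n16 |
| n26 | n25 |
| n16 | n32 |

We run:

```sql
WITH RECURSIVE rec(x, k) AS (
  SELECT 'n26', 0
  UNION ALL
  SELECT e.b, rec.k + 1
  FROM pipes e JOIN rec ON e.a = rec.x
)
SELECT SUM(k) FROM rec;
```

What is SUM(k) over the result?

Base: (n26, k=0).
Iteration 1: edges from {n26} -> (n1, k=1), (n16, k=1), (n25, k=1), (n32, k=1).
Iteration 2: edges from {n1,n16,n25,n32} -> (n32, k=2) x3. [UNION ALL keeps all 3 new rows, including repeats]
Iteration 3: no outgoing edges from {n32}; recursion stops.
SUM(k) = 0 + 1 + 1 + 1 + 1 + 2 + 2 + 2 = 10.

10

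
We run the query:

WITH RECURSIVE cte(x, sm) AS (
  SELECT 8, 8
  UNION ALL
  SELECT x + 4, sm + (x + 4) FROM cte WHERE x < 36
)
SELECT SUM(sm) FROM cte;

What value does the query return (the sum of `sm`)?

Base: x=8, sm=8.
Iteration 1: 8 < 36 holds -> x = 8 + 4 = 12, sm = 8 + 12 = 20.
Iteration 2: 12 < 36 holds -> x = 12 + 4 = 16, sm = 20 + 16 = 36.
Iteration 3: 16 < 36 holds -> x = 16 + 4 = 20, sm = 36 + 20 = 56.
Iteration 4: 20 < 36 holds -> x = 20 + 4 = 24, sm = 56 + 24 = 80.
Iteration 5: 24 < 36 holds -> x = 24 + 4 = 28, sm = 80 + 28 = 108.
Iteration 6: 28 < 36 holds -> x = 28 + 4 = 32, sm = 108 + 32 = 140.
Iteration 7: 32 < 36 holds -> x = 32 + 4 = 36, sm = 140 + 36 = 176.
Iteration 8: 36 < 36 fails; recursion stops.
SUM(sm) = 8 + 20 + 36 + 56 + 80 + 108 + 140 + 176 = 624.

624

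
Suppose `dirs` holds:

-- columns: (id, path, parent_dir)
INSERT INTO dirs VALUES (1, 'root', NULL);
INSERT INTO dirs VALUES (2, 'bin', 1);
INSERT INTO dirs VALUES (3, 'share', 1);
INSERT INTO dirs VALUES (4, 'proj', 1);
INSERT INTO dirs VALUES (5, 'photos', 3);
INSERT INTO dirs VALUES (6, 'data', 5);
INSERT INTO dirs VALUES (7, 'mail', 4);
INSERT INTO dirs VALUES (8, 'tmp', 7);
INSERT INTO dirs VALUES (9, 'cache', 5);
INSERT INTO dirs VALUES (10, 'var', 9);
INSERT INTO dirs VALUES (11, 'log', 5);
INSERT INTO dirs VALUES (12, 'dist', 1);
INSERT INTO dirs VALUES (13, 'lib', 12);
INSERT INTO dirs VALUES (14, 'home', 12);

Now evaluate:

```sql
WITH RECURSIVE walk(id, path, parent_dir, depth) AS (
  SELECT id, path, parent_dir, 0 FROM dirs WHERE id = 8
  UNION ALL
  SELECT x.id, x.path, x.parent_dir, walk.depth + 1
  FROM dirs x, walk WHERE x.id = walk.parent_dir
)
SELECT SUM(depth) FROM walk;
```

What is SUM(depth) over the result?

Base: id=8 (tmp), parent_dir=7, depth 0.
Iteration 1: join on id=7 -> mail (id 7, parent_dir=4, depth 1).
Iteration 2: join on id=4 -> proj (id 4, parent_dir=1, depth 2).
Iteration 3: join on id=1 -> root (id 1, parent_dir=NULL, depth 3).
Iteration 4: parent_dir is NULL; no match; recursion stops.
SUM(depth) = 0 + 1 + 2 + 3 = 6.

6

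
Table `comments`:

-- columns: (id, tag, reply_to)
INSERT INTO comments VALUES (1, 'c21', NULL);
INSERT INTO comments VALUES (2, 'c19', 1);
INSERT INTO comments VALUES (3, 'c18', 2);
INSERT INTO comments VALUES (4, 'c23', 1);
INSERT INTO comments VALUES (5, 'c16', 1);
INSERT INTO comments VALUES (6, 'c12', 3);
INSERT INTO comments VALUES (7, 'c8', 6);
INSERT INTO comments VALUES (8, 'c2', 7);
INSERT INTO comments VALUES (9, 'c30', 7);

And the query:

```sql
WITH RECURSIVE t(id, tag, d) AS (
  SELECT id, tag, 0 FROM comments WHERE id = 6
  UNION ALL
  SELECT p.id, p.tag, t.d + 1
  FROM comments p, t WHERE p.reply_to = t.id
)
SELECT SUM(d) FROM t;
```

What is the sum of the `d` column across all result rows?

Base: id=6 (c12) at d 0.
Iteration 1: rows with reply_to in {6} -> c8 (id 7, d 1).
Iteration 2: rows with reply_to in {7} -> c2 (id 8, d 2), c30 (id 9, d 2).
Iteration 3: no rows with reply_to in {8,9}; recursion stops.
SUM(d) = 0 + 1 + 2 + 2 = 5.

5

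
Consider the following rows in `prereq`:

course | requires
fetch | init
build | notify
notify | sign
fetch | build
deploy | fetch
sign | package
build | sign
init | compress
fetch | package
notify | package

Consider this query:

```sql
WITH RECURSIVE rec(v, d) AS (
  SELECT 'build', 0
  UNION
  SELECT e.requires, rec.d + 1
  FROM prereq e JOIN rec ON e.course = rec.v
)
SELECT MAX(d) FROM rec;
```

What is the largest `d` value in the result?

3

Base: (build, d=0).
Iteration 1: edges from {build} -> (notify, d=1), (sign, d=1).
Iteration 2: edges from {notify,sign} -> (package, d=2), (sign, d=2). [UNION drops 1 duplicate row(s)]
Iteration 3: edges from {package,sign} -> (package, d=3).
Iteration 4: no outgoing edges from {package}; recursion stops.
d values: 0, 1, 1, 2, 2, 3; the maximum is 3.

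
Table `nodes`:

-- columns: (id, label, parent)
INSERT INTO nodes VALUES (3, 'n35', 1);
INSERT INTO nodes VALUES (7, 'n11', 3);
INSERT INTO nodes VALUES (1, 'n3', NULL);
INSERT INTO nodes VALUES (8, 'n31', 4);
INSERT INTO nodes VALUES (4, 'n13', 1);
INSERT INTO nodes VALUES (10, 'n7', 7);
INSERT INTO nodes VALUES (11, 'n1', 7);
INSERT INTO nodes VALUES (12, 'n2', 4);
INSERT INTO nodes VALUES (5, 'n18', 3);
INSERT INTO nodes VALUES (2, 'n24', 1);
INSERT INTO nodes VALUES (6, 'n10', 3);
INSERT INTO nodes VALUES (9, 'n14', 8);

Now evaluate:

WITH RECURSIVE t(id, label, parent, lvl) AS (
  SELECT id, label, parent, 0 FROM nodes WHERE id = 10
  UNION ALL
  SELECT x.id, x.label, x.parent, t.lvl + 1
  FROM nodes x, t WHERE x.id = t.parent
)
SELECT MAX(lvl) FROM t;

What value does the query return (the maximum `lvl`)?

3

Base: id=10 (n7), parent=7, lvl 0.
Iteration 1: join on id=7 -> n11 (id 7, parent=3, lvl 1).
Iteration 2: join on id=3 -> n35 (id 3, parent=1, lvl 2).
Iteration 3: join on id=1 -> n3 (id 1, parent=NULL, lvl 3).
Iteration 4: parent is NULL; no match; recursion stops.
lvl values: 0, 1, 2, 3; the maximum is 3.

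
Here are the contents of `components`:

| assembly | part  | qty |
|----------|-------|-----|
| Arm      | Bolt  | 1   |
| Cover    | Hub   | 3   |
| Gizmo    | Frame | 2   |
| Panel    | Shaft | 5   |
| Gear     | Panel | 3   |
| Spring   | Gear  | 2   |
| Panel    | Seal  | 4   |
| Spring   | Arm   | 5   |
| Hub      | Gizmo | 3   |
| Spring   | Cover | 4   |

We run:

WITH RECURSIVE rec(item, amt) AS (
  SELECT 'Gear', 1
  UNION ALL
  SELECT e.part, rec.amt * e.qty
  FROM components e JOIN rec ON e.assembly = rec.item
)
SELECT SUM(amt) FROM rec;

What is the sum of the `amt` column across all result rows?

Base: (Gear, amt=1).
Iteration 1: components of {Gear} -> Panel = 1*3 = 3.
Iteration 2: components of {Panel} -> Seal = 3*4 = 12, Shaft = 3*5 = 15.
Iteration 3: no further components; recursion stops.
SUM(amt) = 1 + 3 + 12 + 15 = 31.

31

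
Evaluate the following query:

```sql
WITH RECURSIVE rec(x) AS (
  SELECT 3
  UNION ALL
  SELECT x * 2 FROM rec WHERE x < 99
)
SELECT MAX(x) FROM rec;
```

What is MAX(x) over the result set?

Base: x=3.
Iteration 1: 3 < 99 holds -> x = 3 * 2 = 6.
Iteration 2: 6 < 99 holds -> x = 6 * 2 = 12.
Iteration 3: 12 < 99 holds -> x = 12 * 2 = 24.
Iteration 4: 24 < 99 holds -> x = 24 * 2 = 48.
Iteration 5: 48 < 99 holds -> x = 48 * 2 = 96.
Iteration 6: 96 < 99 holds -> x = 96 * 2 = 192.
Iteration 7: 192 < 99 fails; recursion stops.
x values: 3, 6, 12, 24, 48, 96, 192; the maximum is 192.

192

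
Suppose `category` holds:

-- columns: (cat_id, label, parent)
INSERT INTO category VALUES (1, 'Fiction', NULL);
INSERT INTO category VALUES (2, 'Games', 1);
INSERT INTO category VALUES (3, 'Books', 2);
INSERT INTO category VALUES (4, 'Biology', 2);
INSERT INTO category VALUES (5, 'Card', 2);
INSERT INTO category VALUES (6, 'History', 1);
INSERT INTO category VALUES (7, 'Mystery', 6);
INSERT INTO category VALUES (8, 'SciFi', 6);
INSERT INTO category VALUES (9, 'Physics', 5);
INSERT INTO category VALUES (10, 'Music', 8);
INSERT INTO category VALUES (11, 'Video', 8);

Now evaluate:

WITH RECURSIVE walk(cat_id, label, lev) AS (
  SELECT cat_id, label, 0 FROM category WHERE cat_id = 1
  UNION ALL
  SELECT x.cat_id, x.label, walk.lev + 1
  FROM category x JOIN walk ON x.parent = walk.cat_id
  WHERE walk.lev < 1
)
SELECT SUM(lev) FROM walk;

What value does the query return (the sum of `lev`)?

2

Base: cat_id=1 (Fiction) at lev 0.
Iteration 1: rows with parent in {1} -> Games (id 2, lev 1), History (id 6, lev 1).
Iteration 2: lev < 1 fails for all current rows; recursion stops.
SUM(lev) = 0 + 1 + 1 = 2.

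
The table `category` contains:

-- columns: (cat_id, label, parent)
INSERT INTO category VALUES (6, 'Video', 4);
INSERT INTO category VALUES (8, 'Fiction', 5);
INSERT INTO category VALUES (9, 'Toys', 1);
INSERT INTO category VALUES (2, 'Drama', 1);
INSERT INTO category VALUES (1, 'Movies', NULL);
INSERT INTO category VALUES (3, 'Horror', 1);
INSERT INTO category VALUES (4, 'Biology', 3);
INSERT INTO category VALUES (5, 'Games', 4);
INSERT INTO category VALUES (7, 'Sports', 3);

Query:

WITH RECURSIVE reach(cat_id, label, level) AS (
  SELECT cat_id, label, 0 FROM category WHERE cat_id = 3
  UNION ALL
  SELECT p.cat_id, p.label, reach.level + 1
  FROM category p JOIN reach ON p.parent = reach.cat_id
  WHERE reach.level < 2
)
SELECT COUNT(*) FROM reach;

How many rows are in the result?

Base: cat_id=3 (Horror) at level 0.
Iteration 1: rows with parent in {3} -> Biology (id 4, level 1), Sports (id 7, level 1).
Iteration 2: rows with parent in {4,7} -> Games (id 5, level 2), Video (id 6, level 2).
Iteration 3: level < 2 fails for all current rows; recursion stops.
Total rows emitted: 5.

5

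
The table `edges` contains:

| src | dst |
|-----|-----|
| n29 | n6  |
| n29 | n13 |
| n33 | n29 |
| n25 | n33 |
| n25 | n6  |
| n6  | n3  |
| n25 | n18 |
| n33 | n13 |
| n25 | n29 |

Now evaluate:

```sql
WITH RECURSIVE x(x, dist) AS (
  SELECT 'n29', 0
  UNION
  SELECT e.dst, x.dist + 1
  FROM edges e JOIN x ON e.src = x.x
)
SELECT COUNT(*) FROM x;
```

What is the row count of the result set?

Base: (n29, dist=0).
Iteration 1: edges from {n29} -> (n13, dist=1), (n6, dist=1).
Iteration 2: edges from {n13,n6} -> (n3, dist=2).
Iteration 3: no outgoing edges from {n3}; recursion stops.
Total rows emitted: 4.

4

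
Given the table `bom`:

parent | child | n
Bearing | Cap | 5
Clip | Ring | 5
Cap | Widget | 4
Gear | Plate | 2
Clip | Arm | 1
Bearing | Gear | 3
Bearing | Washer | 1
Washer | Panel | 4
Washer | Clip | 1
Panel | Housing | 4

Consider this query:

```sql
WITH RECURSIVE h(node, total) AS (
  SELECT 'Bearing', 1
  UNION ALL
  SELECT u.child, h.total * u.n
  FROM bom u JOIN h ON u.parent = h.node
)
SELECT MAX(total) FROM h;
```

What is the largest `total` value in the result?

20

Base: (Bearing, total=1).
Iteration 1: components of {Bearing} -> Cap = 1*5 = 5, Gear = 1*3 = 3, Washer = 1*1 = 1.
Iteration 2: components of {Cap,Gear,Washer} -> Clip = 1*1 = 1, Panel = 1*4 = 4, Plate = 3*2 = 6, Widget = 5*4 = 20.
Iteration 3: components of {Clip,Panel,Plate,Widget} -> Arm = 1*1 = 1, Housing = 4*4 = 16, Ring = 1*5 = 5.
Iteration 4: no further components; recursion stops.
total values: 1, 1, 5, 3, 1, 4, 20, 6, 1, 5, 16; the maximum is 20.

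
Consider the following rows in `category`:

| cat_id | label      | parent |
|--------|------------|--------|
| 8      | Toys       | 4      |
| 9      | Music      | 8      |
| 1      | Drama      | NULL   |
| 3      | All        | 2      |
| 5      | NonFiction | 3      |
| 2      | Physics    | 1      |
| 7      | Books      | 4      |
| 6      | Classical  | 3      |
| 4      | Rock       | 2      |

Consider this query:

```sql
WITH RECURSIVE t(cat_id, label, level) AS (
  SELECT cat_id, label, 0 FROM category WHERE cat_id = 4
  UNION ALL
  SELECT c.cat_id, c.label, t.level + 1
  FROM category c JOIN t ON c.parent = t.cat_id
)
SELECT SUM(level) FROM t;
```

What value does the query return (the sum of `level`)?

4

Base: cat_id=4 (Rock) at level 0.
Iteration 1: rows with parent in {4} -> Books (id 7, level 1), Toys (id 8, level 1).
Iteration 2: rows with parent in {7,8} -> Music (id 9, level 2).
Iteration 3: no rows with parent in {9}; recursion stops.
SUM(level) = 0 + 1 + 1 + 2 = 4.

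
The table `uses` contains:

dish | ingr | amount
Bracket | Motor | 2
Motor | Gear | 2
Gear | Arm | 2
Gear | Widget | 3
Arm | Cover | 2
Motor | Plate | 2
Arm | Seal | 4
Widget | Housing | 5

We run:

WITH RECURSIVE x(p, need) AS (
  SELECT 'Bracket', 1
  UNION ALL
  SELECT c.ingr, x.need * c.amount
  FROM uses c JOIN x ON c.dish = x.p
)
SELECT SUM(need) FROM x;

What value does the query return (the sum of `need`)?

139

Base: (Bracket, need=1).
Iteration 1: components of {Bracket} -> Motor = 1*2 = 2.
Iteration 2: components of {Motor} -> Gear = 2*2 = 4, Plate = 2*2 = 4.
Iteration 3: components of {Gear,Plate} -> Arm = 4*2 = 8, Widget = 4*3 = 12.
Iteration 4: components of {Arm,Widget} -> Cover = 8*2 = 16, Housing = 12*5 = 60, Seal = 8*4 = 32.
Iteration 5: no further components; recursion stops.
SUM(need) = 1 + 2 + 4 + 4 + 8 + 12 + 16 + 32 + 60 = 139.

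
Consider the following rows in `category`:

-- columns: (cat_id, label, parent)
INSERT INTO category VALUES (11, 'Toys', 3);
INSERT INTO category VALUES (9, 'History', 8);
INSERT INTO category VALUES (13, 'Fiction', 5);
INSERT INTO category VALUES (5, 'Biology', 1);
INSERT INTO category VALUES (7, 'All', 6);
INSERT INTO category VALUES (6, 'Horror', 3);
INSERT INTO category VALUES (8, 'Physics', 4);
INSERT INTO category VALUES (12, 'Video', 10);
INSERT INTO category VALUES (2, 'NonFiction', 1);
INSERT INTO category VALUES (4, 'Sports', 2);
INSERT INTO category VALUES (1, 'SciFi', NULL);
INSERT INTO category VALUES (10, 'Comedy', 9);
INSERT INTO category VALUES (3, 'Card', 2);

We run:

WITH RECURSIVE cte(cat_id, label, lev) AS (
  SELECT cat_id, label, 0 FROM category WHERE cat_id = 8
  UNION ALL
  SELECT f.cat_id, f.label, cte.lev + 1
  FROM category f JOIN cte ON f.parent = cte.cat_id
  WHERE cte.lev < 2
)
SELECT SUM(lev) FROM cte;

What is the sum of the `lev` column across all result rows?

Base: cat_id=8 (Physics) at lev 0.
Iteration 1: rows with parent in {8} -> History (id 9, lev 1).
Iteration 2: rows with parent in {9} -> Comedy (id 10, lev 2).
Iteration 3: lev < 2 fails for all current rows; recursion stops.
SUM(lev) = 0 + 1 + 2 = 3.

3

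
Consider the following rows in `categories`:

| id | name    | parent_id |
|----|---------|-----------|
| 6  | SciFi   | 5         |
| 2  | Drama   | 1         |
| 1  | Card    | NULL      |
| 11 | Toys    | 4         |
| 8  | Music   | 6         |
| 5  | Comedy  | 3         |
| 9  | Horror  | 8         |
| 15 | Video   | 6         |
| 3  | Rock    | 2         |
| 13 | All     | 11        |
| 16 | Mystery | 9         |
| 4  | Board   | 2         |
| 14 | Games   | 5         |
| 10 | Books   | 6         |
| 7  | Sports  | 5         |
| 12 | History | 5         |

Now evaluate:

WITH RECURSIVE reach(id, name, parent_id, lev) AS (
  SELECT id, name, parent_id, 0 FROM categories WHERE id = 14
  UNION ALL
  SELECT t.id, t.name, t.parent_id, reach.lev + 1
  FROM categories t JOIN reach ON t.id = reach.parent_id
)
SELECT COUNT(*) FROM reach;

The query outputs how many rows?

Base: id=14 (Games), parent_id=5, lev 0.
Iteration 1: join on id=5 -> Comedy (id 5, parent_id=3, lev 1).
Iteration 2: join on id=3 -> Rock (id 3, parent_id=2, lev 2).
Iteration 3: join on id=2 -> Drama (id 2, parent_id=1, lev 3).
Iteration 4: join on id=1 -> Card (id 1, parent_id=NULL, lev 4).
Iteration 5: parent_id is NULL; no match; recursion stops.
Total rows emitted: 5.

5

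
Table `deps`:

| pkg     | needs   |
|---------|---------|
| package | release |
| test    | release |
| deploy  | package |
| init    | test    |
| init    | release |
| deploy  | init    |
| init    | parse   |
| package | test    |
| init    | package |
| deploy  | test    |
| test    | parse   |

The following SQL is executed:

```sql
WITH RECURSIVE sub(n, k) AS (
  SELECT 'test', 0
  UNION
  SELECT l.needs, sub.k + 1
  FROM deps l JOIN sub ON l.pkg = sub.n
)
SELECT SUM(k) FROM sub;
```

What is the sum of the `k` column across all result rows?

Base: (test, k=0).
Iteration 1: edges from {test} -> (parse, k=1), (release, k=1).
Iteration 2: no outgoing edges from {parse,release}; recursion stops.
SUM(k) = 0 + 1 + 1 = 2.

2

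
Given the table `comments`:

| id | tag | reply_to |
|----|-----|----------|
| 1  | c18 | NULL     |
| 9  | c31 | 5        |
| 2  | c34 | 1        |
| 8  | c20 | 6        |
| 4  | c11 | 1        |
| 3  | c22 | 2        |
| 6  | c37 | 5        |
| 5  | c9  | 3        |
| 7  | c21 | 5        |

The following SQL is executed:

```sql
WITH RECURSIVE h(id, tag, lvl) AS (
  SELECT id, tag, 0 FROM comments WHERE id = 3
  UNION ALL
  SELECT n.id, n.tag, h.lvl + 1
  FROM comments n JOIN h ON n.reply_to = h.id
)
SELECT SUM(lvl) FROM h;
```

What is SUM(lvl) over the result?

10

Base: id=3 (c22) at lvl 0.
Iteration 1: rows with reply_to in {3} -> c9 (id 5, lvl 1).
Iteration 2: rows with reply_to in {5} -> c37 (id 6, lvl 2), c21 (id 7, lvl 2), c31 (id 9, lvl 2).
Iteration 3: rows with reply_to in {6,7,9} -> c20 (id 8, lvl 3).
Iteration 4: no rows with reply_to in {8}; recursion stops.
SUM(lvl) = 0 + 1 + 2 + 2 + 2 + 3 = 10.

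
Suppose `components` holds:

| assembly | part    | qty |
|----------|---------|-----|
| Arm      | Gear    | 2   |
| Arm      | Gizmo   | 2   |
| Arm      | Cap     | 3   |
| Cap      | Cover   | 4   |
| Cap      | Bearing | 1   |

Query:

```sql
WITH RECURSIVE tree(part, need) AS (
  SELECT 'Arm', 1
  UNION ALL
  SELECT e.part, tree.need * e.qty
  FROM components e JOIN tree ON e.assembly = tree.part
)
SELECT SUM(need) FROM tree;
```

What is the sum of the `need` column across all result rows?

Base: (Arm, need=1).
Iteration 1: components of {Arm} -> Cap = 1*3 = 3, Gear = 1*2 = 2, Gizmo = 1*2 = 2.
Iteration 2: components of {Cap,Gear,Gizmo} -> Bearing = 3*1 = 3, Cover = 3*4 = 12.
Iteration 3: no further components; recursion stops.
SUM(need) = 1 + 2 + 2 + 3 + 12 + 3 = 23.

23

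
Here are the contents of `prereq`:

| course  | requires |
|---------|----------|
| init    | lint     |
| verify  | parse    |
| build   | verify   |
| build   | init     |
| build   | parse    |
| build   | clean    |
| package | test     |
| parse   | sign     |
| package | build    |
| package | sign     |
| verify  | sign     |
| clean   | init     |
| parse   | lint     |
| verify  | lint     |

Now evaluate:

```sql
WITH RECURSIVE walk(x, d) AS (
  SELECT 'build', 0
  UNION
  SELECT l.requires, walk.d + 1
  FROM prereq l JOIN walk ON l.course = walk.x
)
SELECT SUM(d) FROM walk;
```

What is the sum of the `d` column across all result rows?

Base: (build, d=0).
Iteration 1: edges from {build} -> (clean, d=1), (init, d=1), (parse, d=1), (verify, d=1).
Iteration 2: edges from {clean,init,parse,verify} -> (init, d=2), (lint, d=2), (parse, d=2), (sign, d=2). [UNION drops 3 duplicate row(s)]
Iteration 3: edges from {init,lint,parse,sign} -> (lint, d=3), (sign, d=3). [UNION drops 1 duplicate row(s)]
Iteration 4: no outgoing edges from {lint,sign}; recursion stops.
SUM(d) = 0 + 1 + 1 + 1 + 1 + 2 + 2 + 2 + 2 + 3 + 3 = 18.

18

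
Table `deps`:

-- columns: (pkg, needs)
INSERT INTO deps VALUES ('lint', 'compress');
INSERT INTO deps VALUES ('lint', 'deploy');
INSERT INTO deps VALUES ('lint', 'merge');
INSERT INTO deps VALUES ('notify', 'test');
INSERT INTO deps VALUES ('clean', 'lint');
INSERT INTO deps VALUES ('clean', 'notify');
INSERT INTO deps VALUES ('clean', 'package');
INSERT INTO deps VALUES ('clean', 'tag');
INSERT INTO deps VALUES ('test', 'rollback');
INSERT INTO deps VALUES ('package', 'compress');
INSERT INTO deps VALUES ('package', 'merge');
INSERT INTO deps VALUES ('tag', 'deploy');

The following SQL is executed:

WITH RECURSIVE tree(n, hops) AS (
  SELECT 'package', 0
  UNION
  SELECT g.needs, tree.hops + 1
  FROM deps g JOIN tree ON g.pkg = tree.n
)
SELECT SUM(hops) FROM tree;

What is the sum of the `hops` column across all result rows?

Base: (package, hops=0).
Iteration 1: edges from {package} -> (compress, hops=1), (merge, hops=1).
Iteration 2: no outgoing edges from {compress,merge}; recursion stops.
SUM(hops) = 0 + 1 + 1 = 2.

2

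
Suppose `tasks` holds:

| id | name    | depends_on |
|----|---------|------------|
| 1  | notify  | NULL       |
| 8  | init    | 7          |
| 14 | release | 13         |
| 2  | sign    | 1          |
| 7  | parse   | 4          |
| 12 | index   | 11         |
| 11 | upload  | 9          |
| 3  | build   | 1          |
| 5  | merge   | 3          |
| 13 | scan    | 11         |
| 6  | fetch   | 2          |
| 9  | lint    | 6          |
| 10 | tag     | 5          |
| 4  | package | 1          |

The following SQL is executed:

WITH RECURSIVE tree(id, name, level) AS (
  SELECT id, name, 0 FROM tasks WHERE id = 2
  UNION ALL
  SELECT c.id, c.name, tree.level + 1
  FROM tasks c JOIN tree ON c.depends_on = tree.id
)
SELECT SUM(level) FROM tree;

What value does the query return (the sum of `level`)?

Base: id=2 (sign) at level 0.
Iteration 1: rows with depends_on in {2} -> fetch (id 6, level 1).
Iteration 2: rows with depends_on in {6} -> lint (id 9, level 2).
Iteration 3: rows with depends_on in {9} -> upload (id 11, level 3).
Iteration 4: rows with depends_on in {11} -> index (id 12, level 4), scan (id 13, level 4).
Iteration 5: rows with depends_on in {12,13} -> release (id 14, level 5).
Iteration 6: no rows with depends_on in {14}; recursion stops.
SUM(level) = 0 + 1 + 2 + 3 + 4 + 4 + 5 = 19.

19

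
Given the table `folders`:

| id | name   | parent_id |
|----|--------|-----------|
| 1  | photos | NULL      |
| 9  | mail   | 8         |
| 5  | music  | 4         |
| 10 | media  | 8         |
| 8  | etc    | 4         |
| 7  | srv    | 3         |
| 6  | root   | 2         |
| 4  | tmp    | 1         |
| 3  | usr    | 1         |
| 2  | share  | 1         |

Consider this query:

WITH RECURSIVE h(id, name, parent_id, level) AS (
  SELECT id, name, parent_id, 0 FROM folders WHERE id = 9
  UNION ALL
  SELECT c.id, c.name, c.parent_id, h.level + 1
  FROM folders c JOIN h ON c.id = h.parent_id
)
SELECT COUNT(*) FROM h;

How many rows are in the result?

4

Base: id=9 (mail), parent_id=8, level 0.
Iteration 1: join on id=8 -> etc (id 8, parent_id=4, level 1).
Iteration 2: join on id=4 -> tmp (id 4, parent_id=1, level 2).
Iteration 3: join on id=1 -> photos (id 1, parent_id=NULL, level 3).
Iteration 4: parent_id is NULL; no match; recursion stops.
Total rows emitted: 4.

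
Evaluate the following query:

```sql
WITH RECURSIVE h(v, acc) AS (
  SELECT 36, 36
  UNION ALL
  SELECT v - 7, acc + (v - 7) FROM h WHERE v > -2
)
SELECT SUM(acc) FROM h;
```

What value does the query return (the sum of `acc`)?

Base: v=36, acc=36.
Iteration 1: 36 > -2 holds -> v = 36 - 7 = 29, acc = 36 + 29 = 65.
Iteration 2: 29 > -2 holds -> v = 29 - 7 = 22, acc = 65 + 22 = 87.
Iteration 3: 22 > -2 holds -> v = 22 - 7 = 15, acc = 87 + 15 = 102.
Iteration 4: 15 > -2 holds -> v = 15 - 7 = 8, acc = 102 + 8 = 110.
Iteration 5: 8 > -2 holds -> v = 8 - 7 = 1, acc = 110 + 1 = 111.
Iteration 6: 1 > -2 holds -> v = 1 - 7 = -6, acc = 111 + -6 = 105.
Iteration 7: -6 > -2 fails; recursion stops.
SUM(acc) = 36 + 65 + 87 + 102 + 110 + 111 + 105 = 616.

616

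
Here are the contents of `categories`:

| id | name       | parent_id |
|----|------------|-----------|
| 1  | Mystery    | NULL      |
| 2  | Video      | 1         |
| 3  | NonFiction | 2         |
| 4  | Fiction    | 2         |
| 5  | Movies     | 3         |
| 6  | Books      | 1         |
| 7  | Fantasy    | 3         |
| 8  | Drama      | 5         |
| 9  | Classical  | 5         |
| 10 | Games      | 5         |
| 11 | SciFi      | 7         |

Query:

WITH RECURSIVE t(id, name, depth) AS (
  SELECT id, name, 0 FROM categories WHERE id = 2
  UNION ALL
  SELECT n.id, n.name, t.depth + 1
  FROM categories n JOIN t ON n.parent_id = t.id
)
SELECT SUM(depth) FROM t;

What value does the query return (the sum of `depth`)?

Base: id=2 (Video) at depth 0.
Iteration 1: rows with parent_id in {2} -> NonFiction (id 3, depth 1), Fiction (id 4, depth 1).
Iteration 2: rows with parent_id in {3,4} -> Movies (id 5, depth 2), Fantasy (id 7, depth 2).
Iteration 3: rows with parent_id in {5,7} -> Drama (id 8, depth 3), Classical (id 9, depth 3), Games (id 10, depth 3), SciFi (id 11, depth 3).
Iteration 4: no rows with parent_id in {8,9,10,11}; recursion stops.
SUM(depth) = 0 + 1 + 1 + 2 + 2 + 3 + 3 + 3 + 3 = 18.

18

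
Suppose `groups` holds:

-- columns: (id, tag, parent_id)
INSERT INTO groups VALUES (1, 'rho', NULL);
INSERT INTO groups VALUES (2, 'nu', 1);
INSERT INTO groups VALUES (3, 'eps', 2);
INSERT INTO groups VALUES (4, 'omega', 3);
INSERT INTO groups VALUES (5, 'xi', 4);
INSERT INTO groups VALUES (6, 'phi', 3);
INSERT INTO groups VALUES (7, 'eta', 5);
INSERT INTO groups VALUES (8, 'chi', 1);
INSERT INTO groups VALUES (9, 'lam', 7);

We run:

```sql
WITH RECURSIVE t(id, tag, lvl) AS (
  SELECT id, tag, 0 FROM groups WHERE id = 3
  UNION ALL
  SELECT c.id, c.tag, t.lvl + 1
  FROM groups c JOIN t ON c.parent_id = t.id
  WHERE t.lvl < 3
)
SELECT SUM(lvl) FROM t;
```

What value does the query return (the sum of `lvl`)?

7

Base: id=3 (eps) at lvl 0.
Iteration 1: rows with parent_id in {3} -> omega (id 4, lvl 1), phi (id 6, lvl 1).
Iteration 2: rows with parent_id in {4,6} -> xi (id 5, lvl 2).
Iteration 3: rows with parent_id in {5} -> eta (id 7, lvl 3).
Iteration 4: lvl < 3 fails for all current rows; recursion stops.
SUM(lvl) = 0 + 1 + 1 + 2 + 3 = 7.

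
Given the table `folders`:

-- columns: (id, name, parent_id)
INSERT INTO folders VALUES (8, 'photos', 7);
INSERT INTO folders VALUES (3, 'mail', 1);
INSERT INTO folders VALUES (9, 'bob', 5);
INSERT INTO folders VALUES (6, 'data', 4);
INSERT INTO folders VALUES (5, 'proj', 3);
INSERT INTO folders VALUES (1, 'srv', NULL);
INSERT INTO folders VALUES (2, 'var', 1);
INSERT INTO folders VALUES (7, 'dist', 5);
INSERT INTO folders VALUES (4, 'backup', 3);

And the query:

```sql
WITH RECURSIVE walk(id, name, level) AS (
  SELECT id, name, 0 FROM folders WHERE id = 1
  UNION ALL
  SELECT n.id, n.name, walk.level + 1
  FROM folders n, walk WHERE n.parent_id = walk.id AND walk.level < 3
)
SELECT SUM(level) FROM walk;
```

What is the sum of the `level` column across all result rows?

15

Base: id=1 (srv) at level 0.
Iteration 1: rows with parent_id in {1} -> var (id 2, level 1), mail (id 3, level 1).
Iteration 2: rows with parent_id in {2,3} -> backup (id 4, level 2), proj (id 5, level 2).
Iteration 3: rows with parent_id in {4,5} -> data (id 6, level 3), dist (id 7, level 3), bob (id 9, level 3).
Iteration 4: level < 3 fails for all current rows; recursion stops.
SUM(level) = 0 + 1 + 1 + 2 + 2 + 3 + 3 + 3 = 15.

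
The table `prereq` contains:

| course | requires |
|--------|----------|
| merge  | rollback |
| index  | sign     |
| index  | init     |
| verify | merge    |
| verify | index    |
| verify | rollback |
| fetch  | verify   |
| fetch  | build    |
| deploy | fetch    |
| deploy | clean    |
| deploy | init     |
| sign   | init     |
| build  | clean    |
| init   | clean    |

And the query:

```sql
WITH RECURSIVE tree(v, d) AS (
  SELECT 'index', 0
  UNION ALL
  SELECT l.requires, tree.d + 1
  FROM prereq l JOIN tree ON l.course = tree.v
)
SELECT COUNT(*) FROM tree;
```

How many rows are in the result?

6

Base: (index, d=0).
Iteration 1: edges from {index} -> (init, d=1), (sign, d=1).
Iteration 2: edges from {init,sign} -> (clean, d=2), (init, d=2).
Iteration 3: edges from {clean,init} -> (clean, d=3).
Iteration 4: no outgoing edges from {clean}; recursion stops.
Total rows emitted: 6.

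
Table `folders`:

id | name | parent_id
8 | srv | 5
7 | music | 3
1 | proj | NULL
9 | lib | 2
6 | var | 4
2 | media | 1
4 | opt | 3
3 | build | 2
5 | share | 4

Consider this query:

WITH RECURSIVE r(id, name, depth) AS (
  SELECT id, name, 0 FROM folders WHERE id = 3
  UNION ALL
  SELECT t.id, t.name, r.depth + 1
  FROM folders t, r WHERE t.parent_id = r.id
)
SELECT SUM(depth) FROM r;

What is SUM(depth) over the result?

9

Base: id=3 (build) at depth 0.
Iteration 1: rows with parent_id in {3} -> opt (id 4, depth 1), music (id 7, depth 1).
Iteration 2: rows with parent_id in {4,7} -> share (id 5, depth 2), var (id 6, depth 2).
Iteration 3: rows with parent_id in {5,6} -> srv (id 8, depth 3).
Iteration 4: no rows with parent_id in {8}; recursion stops.
SUM(depth) = 0 + 1 + 1 + 2 + 2 + 3 = 9.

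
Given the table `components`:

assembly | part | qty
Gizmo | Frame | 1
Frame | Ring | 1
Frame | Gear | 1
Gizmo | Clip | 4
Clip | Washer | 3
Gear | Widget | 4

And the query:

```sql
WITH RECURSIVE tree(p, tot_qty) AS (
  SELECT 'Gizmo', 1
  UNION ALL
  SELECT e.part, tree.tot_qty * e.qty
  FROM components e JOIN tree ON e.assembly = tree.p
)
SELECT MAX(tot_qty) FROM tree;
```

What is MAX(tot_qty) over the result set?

12

Base: (Gizmo, tot_qty=1).
Iteration 1: components of {Gizmo} -> Clip = 1*4 = 4, Frame = 1*1 = 1.
Iteration 2: components of {Clip,Frame} -> Gear = 1*1 = 1, Ring = 1*1 = 1, Washer = 4*3 = 12.
Iteration 3: components of {Gear,Ring,Washer} -> Widget = 1*4 = 4.
Iteration 4: no further components; recursion stops.
tot_qty values: 1, 1, 4, 1, 1, 12, 4; the maximum is 12.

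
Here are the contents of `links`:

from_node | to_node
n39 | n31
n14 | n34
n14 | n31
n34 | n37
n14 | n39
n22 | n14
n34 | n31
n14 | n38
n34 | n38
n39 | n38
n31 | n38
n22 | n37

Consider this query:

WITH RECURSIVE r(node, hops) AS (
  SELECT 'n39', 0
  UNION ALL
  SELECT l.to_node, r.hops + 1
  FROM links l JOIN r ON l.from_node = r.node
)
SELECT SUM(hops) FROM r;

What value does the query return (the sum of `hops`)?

Base: (n39, hops=0).
Iteration 1: edges from {n39} -> (n31, hops=1), (n38, hops=1).
Iteration 2: edges from {n31,n38} -> (n38, hops=2).
Iteration 3: no outgoing edges from {n38}; recursion stops.
SUM(hops) = 0 + 1 + 1 + 2 = 4.

4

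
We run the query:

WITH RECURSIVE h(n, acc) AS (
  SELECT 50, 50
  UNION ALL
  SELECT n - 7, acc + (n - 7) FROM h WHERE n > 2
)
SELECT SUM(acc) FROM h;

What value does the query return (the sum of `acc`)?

Base: n=50, acc=50.
Iteration 1: 50 > 2 holds -> n = 50 - 7 = 43, acc = 50 + 43 = 93.
Iteration 2: 43 > 2 holds -> n = 43 - 7 = 36, acc = 93 + 36 = 129.
Iteration 3: 36 > 2 holds -> n = 36 - 7 = 29, acc = 129 + 29 = 158.
Iteration 4: 29 > 2 holds -> n = 29 - 7 = 22, acc = 158 + 22 = 180.
Iteration 5: 22 > 2 holds -> n = 22 - 7 = 15, acc = 180 + 15 = 195.
Iteration 6: 15 > 2 holds -> n = 15 - 7 = 8, acc = 195 + 8 = 203.
Iteration 7: 8 > 2 holds -> n = 8 - 7 = 1, acc = 203 + 1 = 204.
Iteration 8: 1 > 2 fails; recursion stops.
SUM(acc) = 50 + 93 + 129 + 158 + 180 + 195 + 203 + 204 = 1212.

1212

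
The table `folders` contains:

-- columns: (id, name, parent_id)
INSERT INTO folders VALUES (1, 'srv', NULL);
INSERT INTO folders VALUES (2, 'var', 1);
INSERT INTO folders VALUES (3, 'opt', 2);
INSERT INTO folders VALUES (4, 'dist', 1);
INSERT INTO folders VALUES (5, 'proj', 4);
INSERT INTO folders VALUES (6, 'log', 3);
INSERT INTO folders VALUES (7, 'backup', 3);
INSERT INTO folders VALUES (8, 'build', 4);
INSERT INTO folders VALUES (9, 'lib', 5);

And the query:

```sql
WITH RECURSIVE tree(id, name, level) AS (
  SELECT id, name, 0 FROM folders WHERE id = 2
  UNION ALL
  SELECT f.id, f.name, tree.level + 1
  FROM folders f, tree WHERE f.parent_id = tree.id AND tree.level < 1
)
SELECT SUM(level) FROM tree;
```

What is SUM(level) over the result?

Base: id=2 (var) at level 0.
Iteration 1: rows with parent_id in {2} -> opt (id 3, level 1).
Iteration 2: level < 1 fails for all current rows; recursion stops.
SUM(level) = 0 + 1 = 1.

1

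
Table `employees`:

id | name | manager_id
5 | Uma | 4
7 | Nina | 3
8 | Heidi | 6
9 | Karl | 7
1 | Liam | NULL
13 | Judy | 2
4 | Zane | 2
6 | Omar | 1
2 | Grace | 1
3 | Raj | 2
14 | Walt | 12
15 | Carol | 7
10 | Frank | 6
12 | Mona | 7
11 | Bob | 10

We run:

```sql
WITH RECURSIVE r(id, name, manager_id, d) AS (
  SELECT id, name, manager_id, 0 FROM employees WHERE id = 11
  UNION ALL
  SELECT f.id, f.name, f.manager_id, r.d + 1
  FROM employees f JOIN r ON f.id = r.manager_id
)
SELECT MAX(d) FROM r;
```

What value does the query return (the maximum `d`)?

Base: id=11 (Bob), manager_id=10, d 0.
Iteration 1: join on id=10 -> Frank (id 10, manager_id=6, d 1).
Iteration 2: join on id=6 -> Omar (id 6, manager_id=1, d 2).
Iteration 3: join on id=1 -> Liam (id 1, manager_id=NULL, d 3).
Iteration 4: manager_id is NULL; no match; recursion stops.
d values: 0, 1, 2, 3; the maximum is 3.

3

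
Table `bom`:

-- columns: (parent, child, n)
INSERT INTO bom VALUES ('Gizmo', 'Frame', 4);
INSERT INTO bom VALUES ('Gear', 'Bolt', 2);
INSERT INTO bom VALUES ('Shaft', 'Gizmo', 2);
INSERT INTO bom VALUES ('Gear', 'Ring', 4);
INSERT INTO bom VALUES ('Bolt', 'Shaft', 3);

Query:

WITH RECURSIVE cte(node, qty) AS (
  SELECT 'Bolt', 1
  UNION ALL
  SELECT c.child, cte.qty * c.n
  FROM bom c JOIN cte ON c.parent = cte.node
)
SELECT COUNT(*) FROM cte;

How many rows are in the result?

Base: (Bolt, qty=1).
Iteration 1: components of {Bolt} -> Shaft = 1*3 = 3.
Iteration 2: components of {Shaft} -> Gizmo = 3*2 = 6.
Iteration 3: components of {Gizmo} -> Frame = 6*4 = 24.
Iteration 4: no further components; recursion stops.
Total rows emitted: 4.

4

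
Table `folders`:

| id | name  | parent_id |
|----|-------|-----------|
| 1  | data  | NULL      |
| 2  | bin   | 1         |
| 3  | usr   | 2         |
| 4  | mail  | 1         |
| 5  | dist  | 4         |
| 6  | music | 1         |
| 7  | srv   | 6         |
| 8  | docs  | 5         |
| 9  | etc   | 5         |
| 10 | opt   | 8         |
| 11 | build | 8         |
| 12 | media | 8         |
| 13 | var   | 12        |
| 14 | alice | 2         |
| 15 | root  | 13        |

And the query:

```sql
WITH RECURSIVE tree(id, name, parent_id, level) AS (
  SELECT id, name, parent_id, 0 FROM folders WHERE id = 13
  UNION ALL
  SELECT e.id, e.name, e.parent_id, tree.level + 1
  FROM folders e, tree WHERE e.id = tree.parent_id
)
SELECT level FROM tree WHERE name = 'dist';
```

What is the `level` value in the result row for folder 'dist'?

3

Base: id=13 (var), parent_id=12, level 0.
Iteration 1: join on id=12 -> media (id 12, parent_id=8, level 1).
Iteration 2: join on id=8 -> docs (id 8, parent_id=5, level 2).
Iteration 3: join on id=5 -> dist (id 5, parent_id=4, level 3).
Iteration 4: join on id=4 -> mail (id 4, parent_id=1, level 4).
Iteration 5: join on id=1 -> data (id 1, parent_id=NULL, level 5).
Iteration 6: parent_id is NULL; no match; recursion stops.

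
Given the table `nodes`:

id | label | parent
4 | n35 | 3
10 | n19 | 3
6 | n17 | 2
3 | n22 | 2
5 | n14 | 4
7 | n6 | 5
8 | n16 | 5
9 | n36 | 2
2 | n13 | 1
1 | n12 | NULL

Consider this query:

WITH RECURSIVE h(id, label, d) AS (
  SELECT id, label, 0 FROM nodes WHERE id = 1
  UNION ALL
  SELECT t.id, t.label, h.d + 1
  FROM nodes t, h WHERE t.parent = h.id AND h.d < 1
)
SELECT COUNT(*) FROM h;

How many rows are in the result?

Base: id=1 (n12) at d 0.
Iteration 1: rows with parent in {1} -> n13 (id 2, d 1).
Iteration 2: d < 1 fails for all current rows; recursion stops.
Total rows emitted: 2.

2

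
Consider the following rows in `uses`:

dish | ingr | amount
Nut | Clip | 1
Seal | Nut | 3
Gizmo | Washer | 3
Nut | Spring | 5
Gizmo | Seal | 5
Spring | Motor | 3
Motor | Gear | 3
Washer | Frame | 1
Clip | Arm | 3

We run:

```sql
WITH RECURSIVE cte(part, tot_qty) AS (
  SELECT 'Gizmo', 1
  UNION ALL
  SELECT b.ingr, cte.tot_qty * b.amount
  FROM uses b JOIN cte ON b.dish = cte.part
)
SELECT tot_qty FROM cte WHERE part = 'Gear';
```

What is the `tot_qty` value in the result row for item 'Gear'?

Base: (Gizmo, tot_qty=1).
Iteration 1: components of {Gizmo} -> Seal = 1*5 = 5, Washer = 1*3 = 3.
Iteration 2: components of {Seal,Washer} -> Frame = 3*1 = 3, Nut = 5*3 = 15.
Iteration 3: components of {Frame,Nut} -> Clip = 15*1 = 15, Spring = 15*5 = 75.
Iteration 4: components of {Clip,Spring} -> Arm = 15*3 = 45, Motor = 75*3 = 225.
Iteration 5: components of {Arm,Motor} -> Gear = 225*3 = 675.
Iteration 6: no further components; recursion stops.

675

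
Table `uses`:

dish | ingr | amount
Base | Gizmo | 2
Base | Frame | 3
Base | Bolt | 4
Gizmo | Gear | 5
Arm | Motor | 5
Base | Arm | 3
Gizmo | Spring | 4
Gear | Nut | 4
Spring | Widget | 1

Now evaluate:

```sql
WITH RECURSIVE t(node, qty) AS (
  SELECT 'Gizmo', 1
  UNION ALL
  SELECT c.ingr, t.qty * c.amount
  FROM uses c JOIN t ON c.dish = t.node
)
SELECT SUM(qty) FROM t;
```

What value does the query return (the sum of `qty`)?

34

Base: (Gizmo, qty=1).
Iteration 1: components of {Gizmo} -> Gear = 1*5 = 5, Spring = 1*4 = 4.
Iteration 2: components of {Gear,Spring} -> Nut = 5*4 = 20, Widget = 4*1 = 4.
Iteration 3: no further components; recursion stops.
SUM(qty) = 1 + 5 + 4 + 20 + 4 = 34.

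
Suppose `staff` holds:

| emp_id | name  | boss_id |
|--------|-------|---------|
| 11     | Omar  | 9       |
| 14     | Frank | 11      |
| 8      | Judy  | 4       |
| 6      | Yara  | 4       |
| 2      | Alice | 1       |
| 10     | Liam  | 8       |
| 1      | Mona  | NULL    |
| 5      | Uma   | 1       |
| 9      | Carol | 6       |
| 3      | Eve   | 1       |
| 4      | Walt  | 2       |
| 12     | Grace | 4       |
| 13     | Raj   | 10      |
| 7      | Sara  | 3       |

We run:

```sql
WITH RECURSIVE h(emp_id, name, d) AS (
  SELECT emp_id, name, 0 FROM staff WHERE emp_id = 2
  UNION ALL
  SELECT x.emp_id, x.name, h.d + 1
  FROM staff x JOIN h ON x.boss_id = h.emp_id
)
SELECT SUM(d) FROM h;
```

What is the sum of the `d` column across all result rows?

Base: emp_id=2 (Alice) at d 0.
Iteration 1: rows with boss_id in {2} -> Walt (id 4, d 1).
Iteration 2: rows with boss_id in {4} -> Yara (id 6, d 2), Judy (id 8, d 2), Grace (id 12, d 2).
Iteration 3: rows with boss_id in {6,8,12} -> Carol (id 9, d 3), Liam (id 10, d 3).
Iteration 4: rows with boss_id in {9,10} -> Omar (id 11, d 4), Raj (id 13, d 4).
Iteration 5: rows with boss_id in {11,13} -> Frank (id 14, d 5).
Iteration 6: no rows with boss_id in {14}; recursion stops.
SUM(d) = 0 + 1 + 2 + 2 + 2 + 3 + 3 + 4 + 4 + 5 = 26.

26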